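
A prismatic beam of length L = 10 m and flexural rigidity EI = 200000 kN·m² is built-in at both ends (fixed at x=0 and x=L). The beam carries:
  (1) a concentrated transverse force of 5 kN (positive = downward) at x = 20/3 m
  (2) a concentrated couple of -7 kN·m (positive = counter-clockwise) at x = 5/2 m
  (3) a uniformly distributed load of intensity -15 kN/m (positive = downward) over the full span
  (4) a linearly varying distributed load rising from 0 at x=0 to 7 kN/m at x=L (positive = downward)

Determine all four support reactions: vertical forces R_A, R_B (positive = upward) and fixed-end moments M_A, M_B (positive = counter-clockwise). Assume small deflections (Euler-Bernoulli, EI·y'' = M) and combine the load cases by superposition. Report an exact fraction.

Load 1 — point force P=5 kN at a=20/3 m (b=L-a=10/3):
  R_A = Pb²(3a+b)/L³ = 5·(10/3)²·(3·(20/3)+(10/3))/10³ = 35/27 kN
  M_A = Pab²/L² = 5·(20/3)·(10/3)²/10² = 100/27 kN·m
  R_B = Pa²(a+3b)/L³ = 5·(20/3)²·((20/3)+3·(10/3))/10³ = 100/27 kN
  M_B = -Pa²b/L² = -5·(20/3)²·(10/3)/10² = -200/27 kN·m
Load 2 — applied couple M₀=-7 kN·m at a=5/2 m (b=L-a=15/2):
  R_A = 6M₀ab/L³ = 6·(-7)·(5/2)·(15/2)/10³ = -63/80 kN
  M_A = M₀b(2a-b)/L² = (-7)·(15/2)·(2·(5/2)-(15/2))/10² = 21/16 kN·m
  R_B = -6M₀ab/L³ = -6·(-7)·(5/2)·(15/2)/10³ = 63/80 kN
  M_B = M₀a(2b-a)/L² = (-7)·(5/2)·(2·(15/2)-(5/2))/10² = -35/16 kN·m
Load 3 — uniform load w=-15 kN/m over full span:
  R_A = wL/2 = (-15)·10/2 = -75 kN
  M_A = wL²/12 = (-15)·10²/12 = -125 kN·m
  R_B = wL/2 = (-15)·10/2 = -75 kN
  M_B = -wL²/12 = -(-15)·10²/12 = 125 kN·m
Load 4 — triangular load w₀=7 kN/m (0→w₀ over full span):
  R_A = 3w₀L/20 = 3·7·10/20 = 21/2 kN
  M_A = w₀L²/30 = 7·10²/30 = 70/3 kN·m
  R_B = 7w₀L/20 = 7·7·10/20 = 49/2 kN
  M_B = -w₀L²/20 = -7·10²/20 = -35 kN·m
Superposition: R_A = -138221/2160 kN, M_A = -41753/432 kN·m, R_B = -99379/2160 kN, M_B = 34735/432 kN·m

R_A = -138221/2160 kN, M_A = -41753/432 kN·m, R_B = -99379/2160 kN, M_B = 34735/432 kN·m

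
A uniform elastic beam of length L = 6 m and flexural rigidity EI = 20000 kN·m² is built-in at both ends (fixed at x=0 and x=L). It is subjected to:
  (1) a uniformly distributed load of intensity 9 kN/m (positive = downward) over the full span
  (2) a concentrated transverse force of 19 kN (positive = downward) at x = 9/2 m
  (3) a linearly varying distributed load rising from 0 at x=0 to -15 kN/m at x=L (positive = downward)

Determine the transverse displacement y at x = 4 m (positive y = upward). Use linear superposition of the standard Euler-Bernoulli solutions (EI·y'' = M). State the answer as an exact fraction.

Load 1 — uniform load w=9 kN/m over full span:
  y_1 = -wx²(L-x)²/(24EI) = -9·4²·(6-4)²/(24·20000) = -3/2500 m
Load 2 — point force P=19 kN at a=9/2 m (b=L-a=3/2):
  y_2 = -Pb²x²(3aL-(3a+b)x)/(6L³EI)  [x≤a] = -19·(3/2)²·4²·(3·(9/2)·6-(3·(9/2)+(3/2))·4)/(6·6³·20000) = -133/240000 m
Load 3 — triangular load w₀=-15 kN/m (0→w₀ over full span):
  y_3 = -w₀x²(L-x)²(x+2L)/(120LEI) = -(-15)·4²·(6-4)²·(4+2·6)/(120·6·20000) = 2/1875 m
Superposition: y = Σ y_i = -11/16000 m ≈ -0.000687 m

y(4) = -11/16000 m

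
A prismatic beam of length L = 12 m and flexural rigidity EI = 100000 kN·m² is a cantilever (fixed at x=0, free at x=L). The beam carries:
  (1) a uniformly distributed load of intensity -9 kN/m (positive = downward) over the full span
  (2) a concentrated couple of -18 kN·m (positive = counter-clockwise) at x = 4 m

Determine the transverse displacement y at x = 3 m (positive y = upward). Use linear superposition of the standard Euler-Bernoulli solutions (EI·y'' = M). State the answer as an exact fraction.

y(3) = 3807/160000 m

Load 1 — uniform load w=-9 kN/m over full span:
  y_1 = -wx²(x²-4Lx+6L²)/(24EI) = -(-9)·3²·(3²-4·12·3+6·12²)/(24·100000) = 19683/800000 m
Load 2 — applied couple M₀=-18 kN·m at a=4 m (b=L-a=8):
  y_2 = M₀x²/(2EI)  [x≤a] = (-18)·3²/(2·100000) = -81/100000 m
Superposition: y = Σ y_i = 3807/160000 m ≈ 0.023794 m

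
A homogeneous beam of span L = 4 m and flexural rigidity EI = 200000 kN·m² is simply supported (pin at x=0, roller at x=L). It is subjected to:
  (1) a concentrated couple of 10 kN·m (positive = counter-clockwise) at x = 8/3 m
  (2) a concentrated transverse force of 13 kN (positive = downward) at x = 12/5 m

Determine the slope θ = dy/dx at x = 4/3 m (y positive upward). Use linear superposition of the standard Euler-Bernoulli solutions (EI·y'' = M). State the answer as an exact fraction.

θ(4/3) = -289/6250000 rad

Load 1 — applied couple M₀=10 kN·m at a=8/3 m (b=L-a=4/3):
  θ_1 = (M₀x²/(2L)+C₁)/EI  [x≤a] with C₁=M₀(3b²-L²)/(6L)=-40/9 = (10·(4/3)²/(2·4)+(-40/9))/200000 = -1/90000 rad
Load 2 — point force P=13 kN at a=12/5 m (b=L-a=8/5):
  θ_2 = -Pb(L²-b²-3x²)/(6LEI)  [x≤a] = -13·(8/5)·(4²-(8/5)²-3·(4/3)²)/(6·4·200000) = -247/7031250 rad
Superposition: θ = Σ θ_i = -289/6250000 rad ≈ -0.000046 rad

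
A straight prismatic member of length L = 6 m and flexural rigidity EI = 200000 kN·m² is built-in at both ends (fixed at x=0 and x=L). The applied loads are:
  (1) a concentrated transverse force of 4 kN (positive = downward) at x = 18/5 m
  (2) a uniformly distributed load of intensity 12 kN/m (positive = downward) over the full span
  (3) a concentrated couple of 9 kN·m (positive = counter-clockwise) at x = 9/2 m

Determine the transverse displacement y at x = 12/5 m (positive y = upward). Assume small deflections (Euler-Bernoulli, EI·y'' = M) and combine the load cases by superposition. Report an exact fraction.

y(12/5) = -1404009/6250000000 m

Load 1 — point force P=4 kN at a=18/5 m (b=L-a=12/5):
  y_1 = -Pb²x²(3aL-(3a+b)x)/(6L³EI)  [x≤a] = -4·(12/5)²·(12/5)²·(3·(18/5)·6-(3·(18/5)+(12/5))·(12/5))/(6·6³·200000) = -828/48828125 m
Load 2 — uniform load w=12 kN/m over full span:
  y_2 = -wx²(L-x)²/(24EI) = -12·(12/5)²·(6-(12/5))²/(24·200000) = -729/3906250 m
Load 3 — applied couple M₀=9 kN·m at a=9/2 m (b=L-a=3/2):
  y_3 = (R_Ax³/6 - M_Ax²/2)/EI  [x≤a] with R_A=27/16, M_A=45/16 = ((27/16)·(12/5)³/6 - (45/16)·(12/5)²/2)/200000 = -1053/50000000 m
Superposition: y = Σ y_i = -1404009/6250000000 m ≈ -0.000225 m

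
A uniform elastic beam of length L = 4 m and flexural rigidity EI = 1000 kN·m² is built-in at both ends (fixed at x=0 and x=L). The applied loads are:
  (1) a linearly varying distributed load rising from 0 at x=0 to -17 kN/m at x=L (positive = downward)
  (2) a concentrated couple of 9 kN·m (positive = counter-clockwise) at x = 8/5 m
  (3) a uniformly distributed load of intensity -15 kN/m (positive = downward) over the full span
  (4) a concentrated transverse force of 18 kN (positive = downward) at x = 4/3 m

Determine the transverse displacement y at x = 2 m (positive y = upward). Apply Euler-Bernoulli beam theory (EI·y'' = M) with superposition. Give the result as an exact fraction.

Load 1 — triangular load w₀=-17 kN/m (0→w₀ over full span):
  y_1 = -w₀x²(L-x)²(x+2L)/(120LEI) = -(-17)·2²·(4-2)²·(2+2·4)/(120·4·1000) = 17/3000 m
Load 2 — applied couple M₀=9 kN·m at a=8/5 m (b=L-a=12/5):
  y_2 = (R_Ax³/6 - M_Ax²/2 - M₀(x-a)²/2)/EI  [x>a] with R_A=81/25, M_A=27/25 = ((81/25)·2³/6 - (27/25)·2²/2 - 9·(2-(8/5))²/2)/1000 = 9/6250 m
Load 3 — uniform load w=-15 kN/m over full span:
  y_3 = -wx²(L-x)²/(24EI) = -(-15)·2²·(4-2)²/(24·1000) = 1/100 m
Load 4 — point force P=18 kN at a=4/3 m (b=L-a=8/3):
  y_4 = -Pa²(L-x)²(3bL-(3b+a)(L-x))/(6L³EI)  [x>a] = -18·(4/3)²·(4-2)²·(3·(8/3)·4-(3·(8/3)+(4/3))·(4-2))/(6·4³·1000) = -1/225 m
Superposition: y = Σ y_i = 2849/225000 m ≈ 0.012662 m

y(2) = 2849/225000 m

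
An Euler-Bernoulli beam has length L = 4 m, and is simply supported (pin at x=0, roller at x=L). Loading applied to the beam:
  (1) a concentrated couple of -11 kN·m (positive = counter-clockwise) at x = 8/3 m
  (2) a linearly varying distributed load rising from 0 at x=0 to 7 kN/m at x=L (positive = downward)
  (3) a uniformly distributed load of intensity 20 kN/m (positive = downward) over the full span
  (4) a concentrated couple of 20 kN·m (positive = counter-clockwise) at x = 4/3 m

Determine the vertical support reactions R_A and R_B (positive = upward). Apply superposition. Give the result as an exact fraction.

R_A = 563/12 kN, R_B = 565/12 kN

Load 1 — applied couple M₀=-11 kN·m at a=8/3 m (b=L-a=4/3):
  R_A = M₀/L = (-11)/4 = -11/4 kN
  R_B = -M₀/L = -(-11)/4 = 11/4 kN
Load 2 — triangular load w₀=7 kN/m (0→w₀ over full span):
  R_A = w₀L/6 = 7·4/6 = 14/3 kN
  R_B = w₀L/3 = 7·4/3 = 28/3 kN
Load 3 — uniform load w=20 kN/m over full span:
  R_A = wL/2 = 20·4/2 = 40 kN
  R_B = wL/2 = 20·4/2 = 40 kN
Load 4 — applied couple M₀=20 kN·m at a=4/3 m (b=L-a=8/3):
  R_A = M₀/L = 20/4 = 5 kN
  R_B = -M₀/L = -20/4 = -5 kN
Superposition: R_A = 563/12 kN, R_B = 565/12 kN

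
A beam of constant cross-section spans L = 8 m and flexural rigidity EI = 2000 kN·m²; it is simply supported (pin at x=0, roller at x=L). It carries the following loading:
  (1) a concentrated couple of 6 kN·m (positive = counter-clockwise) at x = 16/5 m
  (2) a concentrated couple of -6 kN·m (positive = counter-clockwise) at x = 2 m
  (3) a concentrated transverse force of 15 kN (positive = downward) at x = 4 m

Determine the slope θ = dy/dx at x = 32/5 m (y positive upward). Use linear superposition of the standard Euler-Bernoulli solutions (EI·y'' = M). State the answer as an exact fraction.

Load 1 — applied couple M₀=6 kN·m at a=16/5 m (b=L-a=24/5):
  θ_1 = (M₀x²/(2L)-M₀(x-a)+C₁)/EI  [x>a] with C₁=M₀(3b²-L²)/(6L)=16/25 = (6·(32/5)²/(2·8)-6·((32/5)-(16/5))+(16/25))/2000 = -1/625 rad
Load 2 — applied couple M₀=-6 kN·m at a=2 m (b=L-a=6):
  θ_2 = (M₀x²/(2L)-M₀(x-a)+C₁)/EI  [x>a] with C₁=M₀(3b²-L²)/(6L)=-11/2 = ((-6)·(32/5)²/(2·8)-(-6)·((32/5)-2)+(-11/2))/2000 = 277/100000 rad
Load 3 — point force P=15 kN at a=4 m (b=L-a=4):
  θ_3 = -Pa(2L²-6Lx+3x²+a²)/(6LEI)  [x>a] = -15·4·(2·8²-6·8·(32/5)+3·(32/5)²+4²)/(6·8·2000) = 63/2500 rad
Superposition: θ = Σ θ_i = 2637/100000 rad ≈ 0.026370 rad

θ(32/5) = 2637/100000 rad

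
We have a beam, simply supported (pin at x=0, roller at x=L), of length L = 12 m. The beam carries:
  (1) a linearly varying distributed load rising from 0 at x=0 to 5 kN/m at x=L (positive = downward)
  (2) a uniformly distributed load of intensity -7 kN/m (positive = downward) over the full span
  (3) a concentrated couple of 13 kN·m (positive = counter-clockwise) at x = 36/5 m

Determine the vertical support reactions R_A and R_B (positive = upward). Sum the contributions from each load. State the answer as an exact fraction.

R_A = -371/12 kN, R_B = -277/12 kN

Load 1 — triangular load w₀=5 kN/m (0→w₀ over full span):
  R_A = w₀L/6 = 5·12/6 = 10 kN
  R_B = w₀L/3 = 5·12/3 = 20 kN
Load 2 — uniform load w=-7 kN/m over full span:
  R_A = wL/2 = (-7)·12/2 = -42 kN
  R_B = wL/2 = (-7)·12/2 = -42 kN
Load 3 — applied couple M₀=13 kN·m at a=36/5 m (b=L-a=24/5):
  R_A = M₀/L = 13/12 kN
  R_B = -M₀/L = -13/12 kN
Superposition: R_A = -371/12 kN, R_B = -277/12 kN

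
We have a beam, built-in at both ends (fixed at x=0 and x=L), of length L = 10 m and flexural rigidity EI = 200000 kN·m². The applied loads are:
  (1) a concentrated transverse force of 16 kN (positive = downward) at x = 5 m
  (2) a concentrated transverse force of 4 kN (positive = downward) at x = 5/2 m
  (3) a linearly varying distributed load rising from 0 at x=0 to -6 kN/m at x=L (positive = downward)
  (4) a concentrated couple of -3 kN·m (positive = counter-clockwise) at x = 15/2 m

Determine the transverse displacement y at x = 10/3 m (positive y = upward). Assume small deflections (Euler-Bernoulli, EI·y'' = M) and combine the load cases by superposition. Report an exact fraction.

Load 1 — point force P=16 kN at a=5 m (b=L-a=5):
  y_1 = -Pb²x²(3aL-(3a+b)x)/(6L³EI)  [x≤a] = -16·5²·(10/3)²·(3·5·10-(3·5+5)·(10/3))/(6·10³·200000) = -1/3240 m
Load 2 — point force P=4 kN at a=5/2 m (b=L-a=15/2):
  y_2 = -Pa²(L-x)²(3bL-(3b+a)(L-x))/(6L³EI)  [x>a] = -4·(5/2)²·(10-(10/3))²·(3·(15/2)·10-(3·(15/2)+(5/2))·(10-(10/3)))/(6·10³·200000) = -7/129600 m
Load 3 — triangular load w₀=-6 kN/m (0→w₀ over full span):
  y_3 = -w₀x²(L-x)²(x+2L)/(120LEI) = -(-6)·(10/3)²·(10-(10/3))²·((10/3)+2·10)/(120·10·200000) = 7/24300 m
Load 4 — applied couple M₀=-3 kN·m at a=15/2 m (b=L-a=5/2):
  y_4 = (R_Ax³/6 - M_Ax²/2)/EI  [x≤a] with R_A=-27/80, M_A=-15/16 = ((-27/80)·(10/3)³/6 - (-15/16)·(10/3)²/2)/200000 = 1/64000 m
Superposition: y = Σ y_i = -917/15552000 m ≈ -0.000059 m

y(10/3) = -917/15552000 m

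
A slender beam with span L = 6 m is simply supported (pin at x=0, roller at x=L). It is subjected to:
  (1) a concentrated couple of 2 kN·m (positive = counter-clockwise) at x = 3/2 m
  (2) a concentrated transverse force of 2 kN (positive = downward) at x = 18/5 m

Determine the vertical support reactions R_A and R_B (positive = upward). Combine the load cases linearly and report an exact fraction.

Load 1 — applied couple M₀=2 kN·m at a=3/2 m (b=L-a=9/2):
  R_A = M₀/L = 2/6 = 1/3 kN
  R_B = -M₀/L = -2/6 = -1/3 kN
Load 2 — point force P=2 kN at a=18/5 m (b=L-a=12/5):
  R_A = Pb/L = 2·(12/5)/6 = 4/5 kN
  R_B = Pa/L = 2·(18/5)/6 = 6/5 kN
Superposition: R_A = 17/15 kN, R_B = 13/15 kN

R_A = 17/15 kN, R_B = 13/15 kN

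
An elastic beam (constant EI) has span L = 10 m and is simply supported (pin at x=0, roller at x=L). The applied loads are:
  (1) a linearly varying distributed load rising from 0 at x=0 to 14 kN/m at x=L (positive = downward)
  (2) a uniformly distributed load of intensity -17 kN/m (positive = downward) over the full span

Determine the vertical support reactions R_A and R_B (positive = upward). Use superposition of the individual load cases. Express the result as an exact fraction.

R_A = -185/3 kN, R_B = -115/3 kN

Load 1 — triangular load w₀=14 kN/m (0→w₀ over full span):
  R_A = w₀L/6 = 14·10/6 = 70/3 kN
  R_B = w₀L/3 = 14·10/3 = 140/3 kN
Load 2 — uniform load w=-17 kN/m over full span:
  R_A = wL/2 = (-17)·10/2 = -85 kN
  R_B = wL/2 = (-17)·10/2 = -85 kN
Superposition: R_A = -185/3 kN, R_B = -115/3 kN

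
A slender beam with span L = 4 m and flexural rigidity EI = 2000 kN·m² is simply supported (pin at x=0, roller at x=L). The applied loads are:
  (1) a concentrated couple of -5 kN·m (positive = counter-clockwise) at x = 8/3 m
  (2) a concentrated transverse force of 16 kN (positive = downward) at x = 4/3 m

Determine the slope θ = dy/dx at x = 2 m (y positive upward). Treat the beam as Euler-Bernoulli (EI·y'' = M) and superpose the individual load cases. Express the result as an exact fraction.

Load 1 — applied couple M₀=-5 kN·m at a=8/3 m (b=L-a=4/3):
  θ_1 = (M₀x²/(2L)+C₁)/EI  [x≤a] with C₁=M₀(3b²-L²)/(6L)=20/9 = ((-5)·2²/(2·4)+(20/9))/2000 = -1/7200 rad
Load 2 — point force P=16 kN at a=4/3 m (b=L-a=8/3):
  θ_2 = -Pa(2L²-6Lx+3x²+a²)/(6LEI)  [x>a] = -16·(4/3)·(2·4²-6·4·2+3·2²+(4/3)²)/(6·4·2000) = 2/2025 rad
Superposition: θ = Σ θ_i = 11/12960 rad ≈ 0.000849 rad

θ(2) = 11/12960 rad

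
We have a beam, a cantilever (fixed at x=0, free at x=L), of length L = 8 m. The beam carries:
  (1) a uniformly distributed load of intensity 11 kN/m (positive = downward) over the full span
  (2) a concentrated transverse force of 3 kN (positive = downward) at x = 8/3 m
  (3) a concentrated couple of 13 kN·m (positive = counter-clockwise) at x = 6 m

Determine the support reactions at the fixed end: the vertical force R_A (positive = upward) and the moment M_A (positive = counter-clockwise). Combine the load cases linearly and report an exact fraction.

Load 1 — uniform load w=11 kN/m over full span:
  R_A = wL = 11·8 = 88 kN
  M_A = wL²/2 = 11·8²/2 = 352 kN·m
Load 2 — point force P=3 kN at a=8/3 m (b=L-a=16/3):
  R_A = P = 3 kN
  M_A = Pa = 3·(8/3) = 8 kN·m
Load 3 — applied couple M₀=13 kN·m at a=6 m (b=L-a=2):
  R_A = 0 kN
  M_A = -M₀ = -13 kN·m
Superposition: R_A = 91 kN, M_A = 347 kN·m

R_A = 91 kN, M_A = 347 kN·m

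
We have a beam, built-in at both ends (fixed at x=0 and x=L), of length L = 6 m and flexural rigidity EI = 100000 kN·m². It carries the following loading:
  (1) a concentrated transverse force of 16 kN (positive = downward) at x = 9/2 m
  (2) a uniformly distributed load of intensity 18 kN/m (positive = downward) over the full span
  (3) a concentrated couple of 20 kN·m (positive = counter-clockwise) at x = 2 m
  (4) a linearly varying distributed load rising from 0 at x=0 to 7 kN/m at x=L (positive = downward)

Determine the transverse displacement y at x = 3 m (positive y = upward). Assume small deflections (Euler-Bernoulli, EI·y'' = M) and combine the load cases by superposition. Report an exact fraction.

Load 1 — point force P=16 kN at a=9/2 m (b=L-a=3/2):
  y_1 = -Pb²x²(3aL-(3a+b)x)/(6L³EI)  [x≤a] = -16·(3/2)²·3²·(3·(9/2)·6-(3·(9/2)+(3/2))·3)/(6·6³·100000) = -9/100000 m
Load 2 — uniform load w=18 kN/m over full span:
  y_2 = -wx²(L-x)²/(24EI) = -18·3²·(6-3)²/(24·100000) = -243/400000 m
Load 3 — applied couple M₀=20 kN·m at a=2 m (b=L-a=4):
  y_3 = (R_Ax³/6 - M_Ax²/2 - M₀(x-a)²/2)/EI  [x>a] with R_A=40/9, M_A=0 = ((40/9)·3³/6 - 0·3²/2 - 20·(3-2)²/2)/100000 = 1/10000 m
Load 4 — triangular load w₀=7 kN/m (0→w₀ over full span):
  y_4 = -w₀x²(L-x)²(x+2L)/(120LEI) = -7·3²·(6-3)²·(3+2·6)/(120·6·100000) = -189/1600000 m
Superposition: y = Σ y_i = -229/320000 m ≈ -0.000716 m

y(3) = -229/320000 m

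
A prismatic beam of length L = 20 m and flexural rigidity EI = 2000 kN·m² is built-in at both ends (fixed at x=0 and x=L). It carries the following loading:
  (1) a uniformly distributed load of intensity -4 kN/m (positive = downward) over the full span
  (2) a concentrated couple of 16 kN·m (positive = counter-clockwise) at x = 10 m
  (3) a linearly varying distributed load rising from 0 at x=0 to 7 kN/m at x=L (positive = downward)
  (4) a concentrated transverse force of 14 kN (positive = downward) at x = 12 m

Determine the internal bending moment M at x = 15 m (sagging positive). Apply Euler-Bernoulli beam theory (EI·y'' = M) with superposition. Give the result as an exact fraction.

M(15) = 2233/200 kN·m

Load 1 — uniform load w=-4 kN/m over full span:
  M_1 = wLx/2 - wL²/12 - wx²/2 = (-4)·20·15/2 - (-4)·20²/12 - (-4)·15²/2 = -50/3 kN·m
Load 2 — applied couple M₀=16 kN·m at a=10 m (b=L-a=10):
  M_2 = R_Ax - M_A - M₀  [x>a] with R_A=6/5, M_A=4 = (6/5)·15 - 4 - 16 = -2 kN·m
Load 3 — triangular load w₀=7 kN/m (0→w₀ over full span):
  M_3 = 3w₀Lx/20 - w₀L²/30 - w₀x³/(6L) = 3·7·20·15/20 - 7·20²/30 - 7·15³/(6·20) = 595/24 kN·m
Load 4 — point force P=14 kN at a=12 m (b=L-a=8):
  M_4 = Pa²(a+3b)(L-x)/L³ - Pa²b/L²  [x>a] = 14·12²·(12+3·8)·(20-15)/20³ - 14·12²·8/20² = 126/25 kN·m
Superposition: M = Σ M_i = 2233/200 kN·m ≈ 11.165000 kN·m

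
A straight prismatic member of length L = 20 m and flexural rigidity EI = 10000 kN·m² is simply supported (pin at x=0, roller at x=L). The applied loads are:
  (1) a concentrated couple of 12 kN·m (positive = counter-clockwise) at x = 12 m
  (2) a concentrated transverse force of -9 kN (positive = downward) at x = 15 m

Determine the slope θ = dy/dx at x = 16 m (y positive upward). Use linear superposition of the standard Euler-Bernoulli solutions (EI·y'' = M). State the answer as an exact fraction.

Load 1 — applied couple M₀=12 kN·m at a=12 m (b=L-a=8):
  θ_1 = (M₀x²/(2L)-M₀(x-a)+C₁)/EI  [x>a] with C₁=M₀(3b²-L²)/(6L)=-104/5 = (12·16²/(2·20)-12·(16-12)+(-104/5))/10000 = 1/1250 rad
Load 2 — point force P=-9 kN at a=15 m (b=L-a=5):
  θ_2 = -Pa(2L²-6Lx+3x²+a²)/(6LEI)  [x>a] = -(-9)·15·(2·20²-6·20·16+3·16²+15²)/(6·20·10000) = -1143/80000 rad
Superposition: θ = Σ θ_i = -1079/80000 rad ≈ -0.013487 rad

θ(16) = -1079/80000 rad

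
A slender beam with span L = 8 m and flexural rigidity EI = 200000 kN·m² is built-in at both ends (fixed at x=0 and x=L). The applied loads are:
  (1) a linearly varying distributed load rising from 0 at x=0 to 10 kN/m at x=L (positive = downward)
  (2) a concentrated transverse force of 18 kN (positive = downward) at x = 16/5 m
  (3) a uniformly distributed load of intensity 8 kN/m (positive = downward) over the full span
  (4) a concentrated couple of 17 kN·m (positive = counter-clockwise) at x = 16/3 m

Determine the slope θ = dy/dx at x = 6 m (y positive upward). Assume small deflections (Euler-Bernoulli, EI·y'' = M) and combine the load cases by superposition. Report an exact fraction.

θ(6) = 54857/150000000 rad

Load 1 — triangular load w₀=10 kN/m (0→w₀ over full span):
  θ_1 = -w₀(2x(L-x)(L-2x)(x+2L)+x²(L-x)²)/(120LEI) = -10·(2·6·(8-6)·(8-2·6)·(6+2·8)+6²·(8-6)²)/(120·8·200000) = 41/400000 rad
Load 2 — point force P=18 kN at a=16/5 m (b=L-a=24/5):
  θ_2 = Pa²(L-x)(2bL-(3b+a)(L-x))/(2L³EI)  [x>a] = 18·(16/5)²·(8-6)·(2·(24/5)·8-(3·(24/5)+(16/5))·(8-6))/(2·8³·200000) = 117/1562500 rad
Load 3 — uniform load w=8 kN/m over full span:
  θ_3 = -wx(L-x)(L-2x)/(12EI) = -8·6·(8-6)·(8-2·6)/(12·200000) = 1/6250 rad
Load 4 — applied couple M₀=17 kN·m at a=16/3 m (b=L-a=8/3):
  θ_4 = (R_Ax²/2 - M_Ax - M₀(x-a))/EI  [x>a] with R_A=17/6, M_A=17/3 = ((17/6)·6²/2 - (17/3)·6 - 17·(6-(16/3)))/200000 = 17/600000 rad
Superposition: θ = Σ θ_i = 54857/150000000 rad ≈ 0.000366 rad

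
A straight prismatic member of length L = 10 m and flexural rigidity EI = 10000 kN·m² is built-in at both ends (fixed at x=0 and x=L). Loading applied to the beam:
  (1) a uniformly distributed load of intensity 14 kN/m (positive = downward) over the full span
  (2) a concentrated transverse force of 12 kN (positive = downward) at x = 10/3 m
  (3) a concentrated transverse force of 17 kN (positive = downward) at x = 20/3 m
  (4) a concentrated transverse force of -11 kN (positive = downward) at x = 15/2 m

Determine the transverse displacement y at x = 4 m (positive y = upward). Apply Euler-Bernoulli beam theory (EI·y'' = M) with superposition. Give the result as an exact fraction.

y(4) = -134399/3240000 m

Load 1 — uniform load w=14 kN/m over full span:
  y_1 = -wx²(L-x)²/(24EI) = -14·4²·(10-4)²/(24·10000) = -21/625 m
Load 2 — point force P=12 kN at a=10/3 m (b=L-a=20/3):
  y_2 = -Pa²(L-x)²(3bL-(3b+a)(L-x))/(6L³EI)  [x>a] = -12·(10/3)²·(10-4)²·(3·(20/3)·10-(3·(20/3)+(10/3))·(10-4))/(6·10³·10000) = -3/625 m
Load 3 — point force P=17 kN at a=20/3 m (b=L-a=10/3):
  y_3 = -Pb²x²(3aL-(3a+b)x)/(6L³EI)  [x≤a] = -17·(10/3)²·4²·(3·(20/3)·10-(3·(20/3)+(10/3))·4)/(6·10³·10000) = -272/50625 m
Load 4 — point force P=-11 kN at a=15/2 m (b=L-a=5/2):
  y_4 = -Pb²x²(3aL-(3a+b)x)/(6L³EI)  [x≤a] = -(-11)·(5/2)²·4²·(3·(15/2)·10-(3·(15/2)+(5/2))·4)/(6·10³·10000) = 11/4800 m
Superposition: y = Σ y_i = -134399/3240000 m ≈ -0.041481 m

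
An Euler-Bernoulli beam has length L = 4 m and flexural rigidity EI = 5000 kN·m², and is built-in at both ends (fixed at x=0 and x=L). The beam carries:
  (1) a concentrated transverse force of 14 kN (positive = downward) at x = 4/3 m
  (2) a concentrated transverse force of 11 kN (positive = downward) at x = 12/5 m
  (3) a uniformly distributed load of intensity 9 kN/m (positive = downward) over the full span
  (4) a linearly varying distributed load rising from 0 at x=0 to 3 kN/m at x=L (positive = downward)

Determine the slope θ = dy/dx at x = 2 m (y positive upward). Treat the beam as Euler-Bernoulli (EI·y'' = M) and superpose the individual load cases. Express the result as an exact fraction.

θ(2) = 1573/33750000 rad

Load 1 — point force P=14 kN at a=4/3 m (b=L-a=8/3):
  θ_1 = Pa²(L-x)(2bL-(3b+a)(L-x))/(2L³EI)  [x>a] = 14·(4/3)²·(4-2)·(2·(8/3)·4-(3·(8/3)+(4/3))·(4-2))/(2·4³·5000) = 7/33750 rad
Load 2 — point force P=11 kN at a=12/5 m (b=L-a=8/5):
  θ_2 = -Pb²x(2aL-(3a+b)x)/(2L³EI)  [x≤a] = -11·(8/5)²·2·(2·(12/5)·4-(3·(12/5)+(8/5))·2)/(2·4³·5000) = -11/78125 rad
Load 3 — uniform load w=9 kN/m over full span:
  θ_3 = -wx(L-x)(L-2x)/(12EI) = -9·2·(4-2)·(4-2·2)/(12·5000) = 0 rad
Load 4 — triangular load w₀=3 kN/m (0→w₀ over full span):
  θ_4 = -w₀(2x(L-x)(L-2x)(x+2L)+x²(L-x)²)/(120LEI) = -3·(2·2·(4-2)·(4-2·2)·(2+2·4)+2²·(4-2)²)/(120·4·5000) = -1/50000 rad
Superposition: θ = Σ θ_i = 1573/33750000 rad ≈ 0.000047 rad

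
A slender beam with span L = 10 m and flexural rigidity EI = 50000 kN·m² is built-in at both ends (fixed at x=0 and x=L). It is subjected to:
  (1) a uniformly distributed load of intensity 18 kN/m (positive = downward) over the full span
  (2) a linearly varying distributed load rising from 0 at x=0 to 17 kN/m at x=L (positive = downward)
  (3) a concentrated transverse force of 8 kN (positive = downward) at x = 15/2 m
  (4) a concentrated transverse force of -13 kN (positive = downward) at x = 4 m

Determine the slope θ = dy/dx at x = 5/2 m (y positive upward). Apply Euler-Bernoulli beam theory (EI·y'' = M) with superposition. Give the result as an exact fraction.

θ(5/2) = -243667/64000000 rad

Load 1 — uniform load w=18 kN/m over full span:
  θ_1 = -wx(L-x)(L-2x)/(12EI) = -18·(5/2)·(10-(5/2))·(10-2·(5/2))/(12·50000) = -9/3200 rad
Load 2 — triangular load w₀=17 kN/m (0→w₀ over full span):
  θ_2 = -w₀(2x(L-x)(L-2x)(x+2L)+x²(L-x)²)/(120LEI) = -17·(2·(5/2)·(10-(5/2))·(10-2·(5/2))·((5/2)+2·10)+(5/2)²·(10-(5/2))²)/(120·10·50000) = -663/512000 rad
Load 3 — point force P=8 kN at a=15/2 m (b=L-a=5/2):
  θ_3 = -Pb²x(2aL-(3a+b)x)/(2L³EI)  [x≤a] = -8·(5/2)²·(5/2)·(2·(15/2)·10-(3·(15/2)+(5/2))·(5/2))/(2·10³·50000) = -7/64000 rad
Load 4 — point force P=-13 kN at a=4 m (b=L-a=6):
  θ_4 = -Pb²x(2aL-(3a+b)x)/(2L³EI)  [x≤a] = -(-13)·6²·(5/2)·(2·4·10-(3·4+6)·(5/2))/(2·10³·50000) = 819/2000000 rad
Superposition: θ = Σ θ_i = -243667/64000000 rad ≈ -0.003807 rad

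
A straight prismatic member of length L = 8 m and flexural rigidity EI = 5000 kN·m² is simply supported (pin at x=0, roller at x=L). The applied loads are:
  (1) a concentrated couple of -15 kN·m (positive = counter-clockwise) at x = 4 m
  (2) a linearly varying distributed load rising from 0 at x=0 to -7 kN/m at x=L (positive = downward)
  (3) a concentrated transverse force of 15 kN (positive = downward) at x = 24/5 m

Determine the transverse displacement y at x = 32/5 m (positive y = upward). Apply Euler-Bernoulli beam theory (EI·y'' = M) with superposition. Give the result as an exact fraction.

y(32/5) = 34459/9765625 m

Load 1 — applied couple M₀=-15 kN·m at a=4 m (b=L-a=4):
  y_1 = (M₀x³/(6L)-M₀(x-a)²/2+C₁x)/EI  [x>a] with C₁=M₀(3b²-L²)/(6L)=5 = ((-15)·(32/5)³/(6·8)-(-15)·((32/5)-4)²/2+5·(32/5))/5000 = -21/15625 m
Load 2 — triangular load w₀=-7 kN/m (0→w₀ over full span):
  y_2 = -w₀x(7L⁴-10L²x²+3x⁴)/(360LEI) = -(-7)·(32/5)·(7·8⁴-10·8²·(32/5)²+3·(32/5)⁴)/(360·8·5000) = 227584/9765625 m
Load 3 — point force P=15 kN at a=24/5 m (b=L-a=16/5):
  y_3 = -Pa(L-x)(2Lx-a²-x²)/(6LEI)  [x>a] = -15·(24/5)·(8-(32/5))·(2·8·(32/5)-(24/5)²-(32/5)²)/(6·8·5000) = -288/15625 m
Superposition: y = Σ y_i = 34459/9765625 m ≈ 0.003529 m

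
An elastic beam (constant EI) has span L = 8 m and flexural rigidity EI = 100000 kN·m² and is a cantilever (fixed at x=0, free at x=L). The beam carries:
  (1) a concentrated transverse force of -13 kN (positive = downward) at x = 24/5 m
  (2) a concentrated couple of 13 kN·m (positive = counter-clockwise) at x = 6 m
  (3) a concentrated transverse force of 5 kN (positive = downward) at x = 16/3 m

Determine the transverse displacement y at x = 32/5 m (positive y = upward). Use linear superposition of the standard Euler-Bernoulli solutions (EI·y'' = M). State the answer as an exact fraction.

Load 1 — point force P=-13 kN at a=24/5 m (b=L-a=16/5):
  y_1 = -Pa²(3x-a)/(6EI)  [x>a] = -(-13)·(24/5)²·(3·(32/5)-(24/5))/(6·100000) = 2808/390625 m
Load 2 — applied couple M₀=13 kN·m at a=6 m (b=L-a=2):
  y_2 = M₀a(2x-a)/(2EI)  [x>a] = 13·6·(2·(32/5)-6)/(2·100000) = 663/250000 m
Load 3 — point force P=5 kN at a=16/3 m (b=L-a=8/3):
  y_3 = -Pa²(3x-a)/(6EI)  [x>a] = -5·(16/3)²·(3·(32/5)-(16/3))/(6·100000) = -832/253125 m
Superposition: y = Σ y_i = 3317743/506250000 m ≈ 0.006554 m

y(32/5) = 3317743/506250000 m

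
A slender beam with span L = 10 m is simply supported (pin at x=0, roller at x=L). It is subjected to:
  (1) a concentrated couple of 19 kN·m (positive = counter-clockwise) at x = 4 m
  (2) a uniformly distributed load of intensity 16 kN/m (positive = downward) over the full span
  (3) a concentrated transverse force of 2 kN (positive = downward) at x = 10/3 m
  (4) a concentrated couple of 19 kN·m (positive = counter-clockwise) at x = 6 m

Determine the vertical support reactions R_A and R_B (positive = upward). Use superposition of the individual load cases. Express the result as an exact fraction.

R_A = 1277/15 kN, R_B = 1153/15 kN

Load 1 — applied couple M₀=19 kN·m at a=4 m (b=L-a=6):
  R_A = M₀/L = 19/10 kN
  R_B = -M₀/L = -19/10 kN
Load 2 — uniform load w=16 kN/m over full span:
  R_A = wL/2 = 16·10/2 = 80 kN
  R_B = wL/2 = 16·10/2 = 80 kN
Load 3 — point force P=2 kN at a=10/3 m (b=L-a=20/3):
  R_A = Pb/L = 2·(20/3)/10 = 4/3 kN
  R_B = Pa/L = 2·(10/3)/10 = 2/3 kN
Load 4 — applied couple M₀=19 kN·m at a=6 m (b=L-a=4):
  R_A = M₀/L = 19/10 kN
  R_B = -M₀/L = -19/10 kN
Superposition: R_A = 1277/15 kN, R_B = 1153/15 kN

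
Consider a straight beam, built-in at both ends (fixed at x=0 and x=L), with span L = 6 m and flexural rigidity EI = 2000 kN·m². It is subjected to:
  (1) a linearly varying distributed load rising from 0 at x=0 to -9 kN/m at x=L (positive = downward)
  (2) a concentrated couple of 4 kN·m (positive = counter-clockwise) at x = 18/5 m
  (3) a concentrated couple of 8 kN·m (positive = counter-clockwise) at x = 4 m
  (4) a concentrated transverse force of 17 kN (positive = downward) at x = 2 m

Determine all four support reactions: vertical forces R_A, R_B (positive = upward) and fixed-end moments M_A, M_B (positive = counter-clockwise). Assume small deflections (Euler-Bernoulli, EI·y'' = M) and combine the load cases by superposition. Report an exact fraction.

R_A = 9761/1350 kN, M_A = 1858/225 kN·m, R_B = -23261/1350 kN, M_B = 2053/225 kN·m

Load 1 — triangular load w₀=-9 kN/m (0→w₀ over full span):
  R_A = 3w₀L/20 = 3·(-9)·6/20 = -81/10 kN
  M_A = w₀L²/30 = (-9)·6²/30 = -54/5 kN·m
  R_B = 7w₀L/20 = 7·(-9)·6/20 = -189/10 kN
  M_B = -w₀L²/20 = -(-9)·6²/20 = 81/5 kN·m
Load 2 — applied couple M₀=4 kN·m at a=18/5 m (b=L-a=12/5):
  R_A = 6M₀ab/L³ = 6·4·(18/5)·(12/5)/6³ = 24/25 kN
  M_A = M₀b(2a-b)/L² = 4·(12/5)·(2·(18/5)-(12/5))/6² = 32/25 kN·m
  R_B = -6M₀ab/L³ = -6·4·(18/5)·(12/5)/6³ = -24/25 kN
  M_B = M₀a(2b-a)/L² = 4·(18/5)·(2·(12/5)-(18/5))/6² = 12/25 kN·m
Load 3 — applied couple M₀=8 kN·m at a=4 m (b=L-a=2):
  R_A = 6M₀ab/L³ = 6·8·4·2/6³ = 16/9 kN
  M_A = M₀b(2a-b)/L² = 8·2·(2·4-2)/6² = 8/3 kN·m
  R_B = -6M₀ab/L³ = -6·8·4·2/6³ = -16/9 kN
  M_B = M₀a(2b-a)/L² = 8·4·(2·2-4)/6² = 0 kN·m
Load 4 — point force P=17 kN at a=2 m (b=L-a=4):
  R_A = Pb²(3a+b)/L³ = 17·4²·(3·2+4)/6³ = 340/27 kN
  M_A = Pab²/L² = 17·2·4²/6² = 136/9 kN·m
  R_B = Pa²(a+3b)/L³ = 17·2²·(2+3·4)/6³ = 119/27 kN
  M_B = -Pa²b/L² = -17·2²·4/6² = -68/9 kN·m
Superposition: R_A = 9761/1350 kN, M_A = 1858/225 kN·m, R_B = -23261/1350 kN, M_B = 2053/225 kN·m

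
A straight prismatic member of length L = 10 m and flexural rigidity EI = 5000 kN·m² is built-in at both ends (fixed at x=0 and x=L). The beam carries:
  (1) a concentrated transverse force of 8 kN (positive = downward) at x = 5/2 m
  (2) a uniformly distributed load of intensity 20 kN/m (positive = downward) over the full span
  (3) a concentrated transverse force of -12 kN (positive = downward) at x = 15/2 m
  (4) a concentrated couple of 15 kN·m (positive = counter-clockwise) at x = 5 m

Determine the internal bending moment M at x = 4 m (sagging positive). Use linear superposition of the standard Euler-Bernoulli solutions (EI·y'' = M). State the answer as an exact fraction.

M(4) = 1931/24 kN·m

Load 1 — point force P=8 kN at a=5/2 m (b=L-a=15/2):
  M_1 = Pa²(a+3b)(L-x)/L³ - Pa²b/L²  [x>a] = 8·(5/2)²·((5/2)+3·(15/2))·(10-4)/10³ - 8·(5/2)²·(15/2)/10² = 15/4 kN·m
Load 2 — uniform load w=20 kN/m over full span:
  M_2 = wLx/2 - wL²/12 - wx²/2 = 20·10·4/2 - 20·10²/12 - 20·4²/2 = 220/3 kN·m
Load 3 — point force P=-12 kN at a=15/2 m (b=L-a=5/2):
  M_3 = Pb²(3a+b)x/L³ - Pab²/L²  [x≤a] = (-12)·(5/2)²·(3·(15/2)+(5/2))·4/10³ - (-12)·(15/2)·(5/2)²/10² = -15/8 kN·m
Load 4 — applied couple M₀=15 kN·m at a=5 m (b=L-a=5):
  M_4 = R_Ax - M_A  [x≤a] with R_A=9/4, M_A=15/4 = (9/4)·4 - (15/4) = 21/4 kN·m
Superposition: M = Σ M_i = 1931/24 kN·m ≈ 80.458333 kN·m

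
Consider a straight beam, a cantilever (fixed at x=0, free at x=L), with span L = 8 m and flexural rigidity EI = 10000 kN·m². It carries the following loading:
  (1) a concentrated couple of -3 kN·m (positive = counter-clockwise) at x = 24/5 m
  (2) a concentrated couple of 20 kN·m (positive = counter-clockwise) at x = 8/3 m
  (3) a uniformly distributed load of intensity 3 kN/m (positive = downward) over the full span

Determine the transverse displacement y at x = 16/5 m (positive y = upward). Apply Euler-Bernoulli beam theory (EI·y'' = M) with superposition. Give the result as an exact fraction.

Load 1 — applied couple M₀=-3 kN·m at a=24/5 m (b=L-a=16/5):
  y_1 = M₀x²/(2EI)  [x≤a] = (-3)·(16/5)²/(2·10000) = -24/15625 m
Load 2 — applied couple M₀=20 kN·m at a=8/3 m (b=L-a=16/3):
  y_2 = M₀a(2x-a)/(2EI)  [x>a] = 20·(8/3)·(2·(16/5)-(8/3))/(2·10000) = 56/5625 m
Load 3 — uniform load w=3 kN/m over full span:
  y_3 = -wx²(x²-4Lx+6L²)/(24EI) = -3·(16/5)²·((16/5)²-4·8·(16/5)+6·8²)/(24·10000) = -14592/390625 m
Superposition: y = Σ y_i = -101728/3515625 m ≈ -0.028936 m

y(16/5) = -101728/3515625 m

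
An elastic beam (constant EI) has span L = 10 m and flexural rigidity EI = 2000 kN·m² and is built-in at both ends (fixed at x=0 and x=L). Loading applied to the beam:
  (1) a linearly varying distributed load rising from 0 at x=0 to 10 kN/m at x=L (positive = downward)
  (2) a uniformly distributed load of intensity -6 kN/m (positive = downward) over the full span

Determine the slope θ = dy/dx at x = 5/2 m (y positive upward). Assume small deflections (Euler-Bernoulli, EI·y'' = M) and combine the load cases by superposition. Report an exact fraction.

θ(5/2) = 9/2048 rad

Load 1 — triangular load w₀=10 kN/m (0→w₀ over full span):
  θ_1 = -w₀(2x(L-x)(L-2x)(x+2L)+x²(L-x)²)/(120LEI) = -10·(2·(5/2)·(10-(5/2))·(10-2·(5/2))·((5/2)+2·10)+(5/2)²·(10-(5/2))²)/(120·10·2000) = -39/2048 rad
Load 2 — uniform load w=-6 kN/m over full span:
  θ_2 = -wx(L-x)(L-2x)/(12EI) = -(-6)·(5/2)·(10-(5/2))·(10-2·(5/2))/(12·2000) = 3/128 rad
Superposition: θ = Σ θ_i = 9/2048 rad ≈ 0.004395 rad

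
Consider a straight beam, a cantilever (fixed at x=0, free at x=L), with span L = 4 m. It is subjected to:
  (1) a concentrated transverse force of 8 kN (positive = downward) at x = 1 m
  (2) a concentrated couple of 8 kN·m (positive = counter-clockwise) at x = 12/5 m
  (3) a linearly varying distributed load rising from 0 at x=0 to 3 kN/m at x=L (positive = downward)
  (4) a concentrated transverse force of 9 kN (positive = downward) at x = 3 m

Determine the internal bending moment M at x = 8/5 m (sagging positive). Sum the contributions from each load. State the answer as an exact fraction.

M(8/5) = -1439/125 kN·m

Load 1 — point force P=8 kN at a=1 m (b=L-a=3):
  M_1 = 0  [x>a] = 0 kN·m
Load 2 — applied couple M₀=8 kN·m at a=12/5 m (b=L-a=8/5):
  M_2 = M₀  [x≤a] = 8 = 8 kN·m
Load 3 — triangular load w₀=3 kN/m (0→w₀ over full span):
  M_3 = w₀Lx/2 - w₀L²/3 - w₀x³/(6L) = 3·4·(8/5)/2 - 3·4²/3 - 3·(8/5)³/(6·4) = -864/125 kN·m
Load 4 — point force P=9 kN at a=3 m (b=L-a=1):
  M_4 = -P(a-x)  [x≤a] = -9·(3-(8/5)) = -63/5 kN·m
Superposition: M = Σ M_i = -1439/125 kN·m ≈ -11.512000 kN·m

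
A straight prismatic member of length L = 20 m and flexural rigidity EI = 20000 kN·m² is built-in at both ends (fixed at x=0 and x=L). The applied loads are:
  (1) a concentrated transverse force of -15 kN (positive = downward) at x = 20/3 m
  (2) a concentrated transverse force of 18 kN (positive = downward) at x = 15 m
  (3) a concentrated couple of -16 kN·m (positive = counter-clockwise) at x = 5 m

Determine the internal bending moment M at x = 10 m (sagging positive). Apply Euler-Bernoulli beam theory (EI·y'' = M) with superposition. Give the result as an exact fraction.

Load 1 — point force P=-15 kN at a=20/3 m (b=L-a=40/3):
  M_1 = Pa²(a+3b)(L-x)/L³ - Pa²b/L²  [x>a] = (-15)·(20/3)²·((20/3)+3·(40/3))·(20-10)/20³ - (-15)·(20/3)²·(40/3)/20² = -50/3 kN·m
Load 2 — point force P=18 kN at a=15 m (b=L-a=5):
  M_2 = Pb²(3a+b)x/L³ - Pab²/L²  [x≤a] = 18·5²·(3·15+5)·10/20³ - 18·15·5²/20² = 45/4 kN·m
Load 3 — applied couple M₀=-16 kN·m at a=5 m (b=L-a=15):
  M_3 = R_Ax - M_A - M₀  [x>a] with R_A=-9/10, M_A=3 = (-9/10)·10 - 3 - (-16) = 4 kN·m
Superposition: M = Σ M_i = -17/12 kN·m ≈ -1.416667 kN·m

M(10) = -17/12 kN·m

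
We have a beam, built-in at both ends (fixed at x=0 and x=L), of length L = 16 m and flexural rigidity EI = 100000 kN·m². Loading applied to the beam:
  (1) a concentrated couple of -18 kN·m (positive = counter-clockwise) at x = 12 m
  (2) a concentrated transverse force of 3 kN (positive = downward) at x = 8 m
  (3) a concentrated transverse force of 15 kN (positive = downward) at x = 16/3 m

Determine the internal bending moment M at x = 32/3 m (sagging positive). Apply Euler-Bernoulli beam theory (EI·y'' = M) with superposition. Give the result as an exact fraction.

M(32/3) = -629/216 kN·m

Load 1 — applied couple M₀=-18 kN·m at a=12 m (b=L-a=4):
  M_1 = R_Ax - M_A  [x≤a] with R_A=-81/64, M_A=-45/8 = (-81/64)·(32/3) - (-45/8) = -63/8 kN·m
Load 2 — point force P=3 kN at a=8 m (b=L-a=8):
  M_2 = Pa²(a+3b)(L-x)/L³ - Pa²b/L²  [x>a] = 3·8²·(8+3·8)·(16-(32/3))/16³ - 3·8²·8/16² = 2 kN·m
Load 3 — point force P=15 kN at a=16/3 m (b=L-a=32/3):
  M_3 = Pa²(a+3b)(L-x)/L³ - Pa²b/L²  [x>a] = 15·(16/3)²·((16/3)+3·(32/3))·(16-(32/3))/16³ - 15·(16/3)²·(32/3)/16² = 80/27 kN·m
Superposition: M = Σ M_i = -629/216 kN·m ≈ -2.912037 kN·m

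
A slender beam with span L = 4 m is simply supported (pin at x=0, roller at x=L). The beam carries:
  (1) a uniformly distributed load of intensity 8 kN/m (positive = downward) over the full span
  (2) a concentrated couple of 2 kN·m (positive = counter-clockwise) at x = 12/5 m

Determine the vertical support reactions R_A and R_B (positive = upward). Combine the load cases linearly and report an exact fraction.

R_A = 33/2 kN, R_B = 31/2 kN

Load 1 — uniform load w=8 kN/m over full span:
  R_A = wL/2 = 8·4/2 = 16 kN
  R_B = wL/2 = 8·4/2 = 16 kN
Load 2 — applied couple M₀=2 kN·m at a=12/5 m (b=L-a=8/5):
  R_A = M₀/L = 2/4 = 1/2 kN
  R_B = -M₀/L = -2/4 = -1/2 kN
Superposition: R_A = 33/2 kN, R_B = 31/2 kN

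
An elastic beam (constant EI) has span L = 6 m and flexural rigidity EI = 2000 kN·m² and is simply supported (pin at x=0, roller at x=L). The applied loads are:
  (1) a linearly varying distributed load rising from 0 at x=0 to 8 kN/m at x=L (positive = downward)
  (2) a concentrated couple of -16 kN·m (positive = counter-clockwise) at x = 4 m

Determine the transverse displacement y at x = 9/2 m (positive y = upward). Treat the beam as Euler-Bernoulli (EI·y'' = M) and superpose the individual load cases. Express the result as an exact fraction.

Load 1 — triangular load w₀=8 kN/m (0→w₀ over full span):
  y_1 = -w₀x(7L⁴-10L²x²+3x⁴)/(360LEI) = -8·(9/2)·(7·6⁴-10·6²·(9/2)²+3·(9/2)⁴)/(360·6·2000) = -3213/128000 m
Load 2 — applied couple M₀=-16 kN·m at a=4 m (b=L-a=2):
  y_2 = (M₀x³/(6L)-M₀(x-a)²/2+C₁x)/EI  [x>a] with C₁=M₀(3b²-L²)/(6L)=32/3 = ((-16)·(9/2)³/(6·6)-(-16)·((9/2)-4)²/2+(32/3)·(9/2))/2000 = 19/4000 m
Superposition: y = Σ y_i = -521/25600 m ≈ -0.020352 m

y(9/2) = -521/25600 m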